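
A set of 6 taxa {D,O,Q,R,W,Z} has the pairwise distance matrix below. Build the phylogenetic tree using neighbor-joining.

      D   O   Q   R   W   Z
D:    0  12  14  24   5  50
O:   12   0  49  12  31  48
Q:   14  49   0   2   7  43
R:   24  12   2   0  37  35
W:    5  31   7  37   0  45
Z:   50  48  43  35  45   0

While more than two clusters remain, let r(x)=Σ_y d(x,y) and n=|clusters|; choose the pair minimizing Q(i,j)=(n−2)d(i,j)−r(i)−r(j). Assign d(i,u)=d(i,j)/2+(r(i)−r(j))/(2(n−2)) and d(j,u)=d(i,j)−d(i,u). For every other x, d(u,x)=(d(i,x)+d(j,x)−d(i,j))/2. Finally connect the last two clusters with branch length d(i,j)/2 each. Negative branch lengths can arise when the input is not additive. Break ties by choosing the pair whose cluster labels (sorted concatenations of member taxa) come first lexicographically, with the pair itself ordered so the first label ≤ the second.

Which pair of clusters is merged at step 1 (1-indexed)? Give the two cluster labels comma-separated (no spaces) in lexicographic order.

step 1: merge (Q,R) at d=2, Q=-217; branch lengths Q→13/8, R→3/8; new cluster QR
  updated: d(D,QR)=18, d(O,QR)=59/2, d(QR,W)=21, d(QR,Z)=38
step 2: merge (QR,Z) at d=38, Q=-347/2; branch lengths QR→79/12, Z→377/12; new cluster QRZ
  updated: d(D,QRZ)=15, d(O,QRZ)=79/4, d(QRZ,W)=14
step 3: merge (D,W) at d=5, Q=-72; branch lengths D→-2, W→7; new cluster DW
  updated: d(DW,O)=19, d(DW,QRZ)=12
step 4: merge (DW,O) at d=19, Q=-203/4; branch lengths DW→45/8, O→107/8; new cluster DOW
  updated: d(DOW,QRZ)=51/8
step 5: merge (DOW,QRZ) at d=51/8; branch lengths DOW→51/16, QRZ→51/16; new cluster DOQRWZ
final tree: (((D:-2,W:7):45/8,O:107/8):51/16,((Q:13/8,R:3/8):79/12,Z:377/12):51/16)
total length: 563/8

Q,R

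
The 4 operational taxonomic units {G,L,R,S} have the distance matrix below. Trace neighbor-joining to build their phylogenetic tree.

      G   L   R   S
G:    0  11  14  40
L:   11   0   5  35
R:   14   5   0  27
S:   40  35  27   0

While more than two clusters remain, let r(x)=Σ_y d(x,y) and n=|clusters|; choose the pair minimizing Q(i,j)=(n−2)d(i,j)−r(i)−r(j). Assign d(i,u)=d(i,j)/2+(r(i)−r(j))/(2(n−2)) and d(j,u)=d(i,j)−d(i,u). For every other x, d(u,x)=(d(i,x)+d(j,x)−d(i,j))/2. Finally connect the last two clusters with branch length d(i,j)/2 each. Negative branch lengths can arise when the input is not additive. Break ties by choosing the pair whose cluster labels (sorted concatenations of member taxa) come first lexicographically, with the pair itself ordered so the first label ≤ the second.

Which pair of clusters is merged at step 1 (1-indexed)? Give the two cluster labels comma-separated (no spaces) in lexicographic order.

G,L

iteration 1: select G,L (d=11, Q=-94); attach at lengths (9, 2); label the merged cluster GL
  updated: d(GL,R)=4, d(GL,S)=32
iteration 2: select GL,R (d=4, Q=-63); attach at lengths (9/2, -1/2); label the merged cluster GLR
  updated: d(GLR,S)=55/2
iteration 3: select GLR,S (d=55/2); attach at lengths (55/4, 55/4); label the merged cluster GLRS
final tree: (((G:9,L:2):9/2,R:-1/2):55/4,S:55/4)
total length: 85/2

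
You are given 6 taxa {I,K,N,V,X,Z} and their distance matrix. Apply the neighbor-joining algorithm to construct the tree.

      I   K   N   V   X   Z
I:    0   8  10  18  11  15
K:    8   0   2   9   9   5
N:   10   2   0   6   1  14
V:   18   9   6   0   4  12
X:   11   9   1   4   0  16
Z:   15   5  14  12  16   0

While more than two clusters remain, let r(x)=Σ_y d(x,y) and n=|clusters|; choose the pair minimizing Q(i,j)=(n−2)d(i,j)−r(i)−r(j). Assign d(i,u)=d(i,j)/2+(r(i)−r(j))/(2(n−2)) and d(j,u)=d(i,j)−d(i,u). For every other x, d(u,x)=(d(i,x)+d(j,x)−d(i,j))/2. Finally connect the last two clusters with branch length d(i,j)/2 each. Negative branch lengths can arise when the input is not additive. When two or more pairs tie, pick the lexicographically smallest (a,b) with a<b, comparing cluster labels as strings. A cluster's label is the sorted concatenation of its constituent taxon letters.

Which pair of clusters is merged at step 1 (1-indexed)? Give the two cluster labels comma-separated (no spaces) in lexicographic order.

K,Z

iteration 1: select K,Z (d=5, Q=-75); attach at lengths (-9/8, 49/8); label the merged cluster KZ
  updated: d(I,KZ)=9, d(KZ,N)=11/2, d(KZ,V)=8, d(KZ,X)=10
iteration 2: select I,KZ (d=9, Q=-107/2); attach at lengths (85/12, 23/12); label the merged cluster IKZ
  updated: d(IKZ,N)=13/4, d(IKZ,V)=17/2, d(IKZ,X)=6
iteration 3: select IKZ,N (d=13/4, Q=-43/2); attach at lengths (7/2, -1/4); label the merged cluster IKNZ
  updated: d(IKNZ,V)=45/8, d(IKNZ,X)=15/8
iteration 4: select IKNZ,V (d=45/8, Q=-23/2); attach at lengths (7/4, 31/8); label the merged cluster IKNVZ
  updated: d(IKNVZ,X)=1/8
iteration 5: select IKNVZ,X (d=1/8); attach at lengths (1/16, 1/16); label the merged cluster IKNVXZ
final tree: ((((I:85/12,(K:-9/8,Z:49/8):23/12):7/2,N:-1/4):7/4,V:31/8):1/16,X:1/16)
total length: 23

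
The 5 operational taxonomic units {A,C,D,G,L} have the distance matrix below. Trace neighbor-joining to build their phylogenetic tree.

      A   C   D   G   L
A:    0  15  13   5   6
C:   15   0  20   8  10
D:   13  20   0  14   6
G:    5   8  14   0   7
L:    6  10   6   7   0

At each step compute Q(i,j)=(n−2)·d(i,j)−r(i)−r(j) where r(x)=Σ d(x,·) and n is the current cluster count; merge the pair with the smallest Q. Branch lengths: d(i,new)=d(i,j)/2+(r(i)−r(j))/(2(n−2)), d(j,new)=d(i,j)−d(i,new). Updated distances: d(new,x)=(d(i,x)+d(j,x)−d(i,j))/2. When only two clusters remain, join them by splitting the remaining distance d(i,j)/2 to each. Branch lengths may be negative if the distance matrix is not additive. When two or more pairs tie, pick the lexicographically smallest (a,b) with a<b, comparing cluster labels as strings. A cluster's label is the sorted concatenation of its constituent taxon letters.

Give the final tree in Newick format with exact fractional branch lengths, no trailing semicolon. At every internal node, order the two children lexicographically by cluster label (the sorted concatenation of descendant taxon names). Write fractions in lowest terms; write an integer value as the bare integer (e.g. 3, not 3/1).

(((A:27/8,(D:7,L:-1):25/8):21/8,C:61/8):3/16,G:3/16)

1. join D+L (d=6, Q=-64) ⇒ DL; edges |D|=7, |L|=-1
  updated: d(A,DL)=13/2, d(C,DL)=12, d(DL,G)=15/2
2. join A+DL (d=13/2, Q=-79/2) ⇒ ADL; edges |A|=27/8, |DL|=25/8
  updated: d(ADL,C)=41/4, d(ADL,G)=3
3. join ADL+C (d=41/4, Q=-85/4) ⇒ ACDL; edges |ADL|=21/8, |C|=61/8
  updated: d(ACDL,G)=3/8
4. join ACDL+G (d=3/8) ⇒ ACDGL; edges |ACDL|=3/16, |G|=3/16
final tree: (((A:27/8,(D:7,L:-1):25/8):21/8,C:61/8):3/16,G:3/16)
total length: 185/8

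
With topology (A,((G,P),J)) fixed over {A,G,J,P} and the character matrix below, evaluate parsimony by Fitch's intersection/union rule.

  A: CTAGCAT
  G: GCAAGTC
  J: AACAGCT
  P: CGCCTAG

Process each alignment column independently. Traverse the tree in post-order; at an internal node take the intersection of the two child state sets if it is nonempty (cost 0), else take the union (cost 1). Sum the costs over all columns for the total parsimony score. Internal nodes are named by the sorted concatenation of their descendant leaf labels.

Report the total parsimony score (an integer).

15

[col 0] GP: children G:{G}, P:{C} ∪→ {C,G}; cost 1
[col 0] GJP: children GP:{C,G}, J:{A} ∪→ {A,C,G}; cost 1
[col 0] AGJP: children A:{C}, GJP:{A,C,G} ∩→ {C}; cost 0
[col 1] GP: children G:{C}, P:{G} ∪→ {C,G}; cost 1
[col 1] GJP: children GP:{C,G}, J:{A} ∪→ {A,C,G}; cost 1
[col 1] AGJP: children A:{T}, GJP:{A,C,G} ∪→ {A,C,G,T}; cost 1
[col 2] GP: children G:{A}, P:{C} ∪→ {A,C}; cost 1
[col 2] GJP: children GP:{A,C}, J:{C} ∩→ {C}; cost 0
[col 2] AGJP: children A:{A}, GJP:{C} ∪→ {A,C}; cost 1
[col 3] GP: children G:{A}, P:{C} ∪→ {A,C}; cost 1
[col 3] GJP: children GP:{A,C}, J:{A} ∩→ {A}; cost 0
[col 3] AGJP: children A:{G}, GJP:{A} ∪→ {A,G}; cost 1
[col 4] GP: children G:{G}, P:{T} ∪→ {G,T}; cost 1
[col 4] GJP: children GP:{G,T}, J:{G} ∩→ {G}; cost 0
[col 4] AGJP: children A:{C}, GJP:{G} ∪→ {C,G}; cost 1
[col 5] GP: children G:{T}, P:{A} ∪→ {A,T}; cost 1
[col 5] GJP: children GP:{A,T}, J:{C} ∪→ {A,C,T}; cost 1
[col 5] AGJP: children A:{A}, GJP:{A,C,T} ∩→ {A}; cost 0
[col 6] GP: children G:{C}, P:{G} ∪→ {C,G}; cost 1
[col 6] GJP: children GP:{C,G}, J:{T} ∪→ {C,G,T}; cost 1
[col 6] AGJP: children A:{T}, GJP:{C,G,T} ∩→ {T}; cost 0
per-site changes: [2, 3, 2, 2, 2, 2, 2]; total = 15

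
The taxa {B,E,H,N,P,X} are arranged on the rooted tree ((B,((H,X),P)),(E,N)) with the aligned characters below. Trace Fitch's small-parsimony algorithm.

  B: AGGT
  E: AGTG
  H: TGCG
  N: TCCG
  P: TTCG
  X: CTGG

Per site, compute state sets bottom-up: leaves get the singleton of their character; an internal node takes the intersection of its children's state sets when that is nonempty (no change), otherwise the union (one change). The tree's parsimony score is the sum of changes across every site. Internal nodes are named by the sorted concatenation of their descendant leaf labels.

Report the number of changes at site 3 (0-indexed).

[col 0] HX: children H:{T}, X:{C} ∪→ {C,T}; cost 1
[col 0] HPX: children HX:{C,T}, P:{T} ∩→ {T}; cost 0
[col 0] BHPX: children B:{A}, HPX:{T} ∪→ {A,T}; cost 1
[col 0] EN: children E:{A}, N:{T} ∪→ {A,T}; cost 1
[col 0] BEHNPX: children BHPX:{A,T}, EN:{A,T} ∩→ {A,T}; cost 0
[col 1] HX: children H:{G}, X:{T} ∪→ {G,T}; cost 1
[col 1] HPX: children HX:{G,T}, P:{T} ∩→ {T}; cost 0
[col 1] BHPX: children B:{G}, HPX:{T} ∪→ {G,T}; cost 1
[col 1] EN: children E:{G}, N:{C} ∪→ {C,G}; cost 1
[col 1] BEHNPX: children BHPX:{G,T}, EN:{C,G} ∩→ {G}; cost 0
[col 2] HX: children H:{C}, X:{G} ∪→ {C,G}; cost 1
[col 2] HPX: children HX:{C,G}, P:{C} ∩→ {C}; cost 0
[col 2] BHPX: children B:{G}, HPX:{C} ∪→ {C,G}; cost 1
[col 2] EN: children E:{T}, N:{C} ∪→ {C,T}; cost 1
[col 2] BEHNPX: children BHPX:{C,G}, EN:{C,T} ∩→ {C}; cost 0
[col 3] HX: children H:{G}, X:{G} ∩→ {G}; cost 0
[col 3] HPX: children HX:{G}, P:{G} ∩→ {G}; cost 0
[col 3] BHPX: children B:{T}, HPX:{G} ∪→ {G,T}; cost 1
[col 3] EN: children E:{G}, N:{G} ∩→ {G}; cost 0
[col 3] BEHNPX: children BHPX:{G,T}, EN:{G} ∩→ {G}; cost 0
per-site changes: [3, 3, 3, 1]; total = 10

1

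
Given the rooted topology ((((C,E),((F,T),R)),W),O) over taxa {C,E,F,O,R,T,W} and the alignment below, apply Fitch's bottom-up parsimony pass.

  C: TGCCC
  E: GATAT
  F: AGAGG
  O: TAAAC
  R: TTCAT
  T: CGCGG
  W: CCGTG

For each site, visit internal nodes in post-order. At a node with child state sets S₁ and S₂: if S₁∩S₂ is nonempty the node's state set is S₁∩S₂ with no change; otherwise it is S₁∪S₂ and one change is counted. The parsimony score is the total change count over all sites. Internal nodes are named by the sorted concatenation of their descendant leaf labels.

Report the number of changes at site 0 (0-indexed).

CE@0: {T} ∪ {G} = {G,T} (union, +1)
FT@0: {A} ∪ {C} = {A,C} (union, +1)
FRT@0: {A,C} ∪ {T} = {A,C,T} (union, +1)
CEFRT@0: {G,T} ∩ {A,C,T} = {T} (intersection, +0)
CEFRTW@0: {T} ∪ {C} = {C,T} (union, +1)
CEFORTW@0: {C,T} ∩ {T} = {T} (intersection, +0)
CE@1: {G} ∪ {A} = {A,G} (union, +1)
FT@1: {G} ∩ {G} = {G} (intersection, +0)
FRT@1: {G} ∪ {T} = {G,T} (union, +1)
CEFRT@1: {A,G} ∩ {G,T} = {G} (intersection, +0)
CEFRTW@1: {G} ∪ {C} = {C,G} (union, +1)
CEFORTW@1: {C,G} ∪ {A} = {A,C,G} (union, +1)
CE@2: {C} ∪ {T} = {C,T} (union, +1)
FT@2: {A} ∪ {C} = {A,C} (union, +1)
FRT@2: {A,C} ∩ {C} = {C} (intersection, +0)
CEFRT@2: {C,T} ∩ {C} = {C} (intersection, +0)
CEFRTW@2: {C} ∪ {G} = {C,G} (union, +1)
CEFORTW@2: {C,G} ∪ {A} = {A,C,G} (union, +1)
CE@3: {C} ∪ {A} = {A,C} (union, +1)
FT@3: {G} ∩ {G} = {G} (intersection, +0)
FRT@3: {G} ∪ {A} = {A,G} (union, +1)
CEFRT@3: {A,C} ∩ {A,G} = {A} (intersection, +0)
CEFRTW@3: {A} ∪ {T} = {A,T} (union, +1)
CEFORTW@3: {A,T} ∩ {A} = {A} (intersection, +0)
CE@4: {C} ∪ {T} = {C,T} (union, +1)
FT@4: {G} ∩ {G} = {G} (intersection, +0)
FRT@4: {G} ∪ {T} = {G,T} (union, +1)
CEFRT@4: {C,T} ∩ {G,T} = {T} (intersection, +0)
CEFRTW@4: {T} ∪ {G} = {G,T} (union, +1)
CEFORTW@4: {G,T} ∪ {C} = {C,G,T} (union, +1)
per-site changes: [4, 4, 4, 3, 4]; total = 19

4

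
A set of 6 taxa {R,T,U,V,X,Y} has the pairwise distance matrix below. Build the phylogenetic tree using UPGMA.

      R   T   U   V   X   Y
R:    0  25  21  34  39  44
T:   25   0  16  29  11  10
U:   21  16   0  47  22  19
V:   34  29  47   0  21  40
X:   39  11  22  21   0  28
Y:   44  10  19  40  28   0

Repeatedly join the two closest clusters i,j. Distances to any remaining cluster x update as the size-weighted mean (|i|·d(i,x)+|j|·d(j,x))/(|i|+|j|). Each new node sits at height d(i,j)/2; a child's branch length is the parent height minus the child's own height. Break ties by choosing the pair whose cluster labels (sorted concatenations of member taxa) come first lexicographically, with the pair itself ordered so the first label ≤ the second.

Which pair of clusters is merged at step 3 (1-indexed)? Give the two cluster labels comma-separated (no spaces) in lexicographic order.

TUY,X

step 1: merge (T,Y) at d=10; branch lengths T→5, Y→5; new cluster TY
  updated: d(R,TY)=69/2, d(TY,U)=35/2, d(TY,V)=69/2, d(TY,X)=39/2
step 2: merge (TY,U) at d=35/2; branch lengths TY→15/4, U→35/4; new cluster TUY
  updated: d(R,TUY)=30, d(TUY,V)=116/3, d(TUY,X)=61/3
step 3: merge (TUY,X) at d=61/3; branch lengths TUY→17/12, X→61/6; new cluster TUXY
  updated: d(R,TUXY)=129/4, d(TUXY,V)=137/4
step 4: merge (R,TUXY) at d=129/4; branch lengths R→129/8, TUXY→143/24; new cluster RTUXY
  updated: d(RTUXY,V)=171/5
step 5: merge (RTUXY,V) at d=171/5; branch lengths RTUXY→39/40, V→171/10; new cluster RTUVXY
final tree: ((R:129/8,(((T:5,Y:5):15/4,U:35/4):17/12,X:61/6):143/24):39/40,V:171/10)
total length: 8909/120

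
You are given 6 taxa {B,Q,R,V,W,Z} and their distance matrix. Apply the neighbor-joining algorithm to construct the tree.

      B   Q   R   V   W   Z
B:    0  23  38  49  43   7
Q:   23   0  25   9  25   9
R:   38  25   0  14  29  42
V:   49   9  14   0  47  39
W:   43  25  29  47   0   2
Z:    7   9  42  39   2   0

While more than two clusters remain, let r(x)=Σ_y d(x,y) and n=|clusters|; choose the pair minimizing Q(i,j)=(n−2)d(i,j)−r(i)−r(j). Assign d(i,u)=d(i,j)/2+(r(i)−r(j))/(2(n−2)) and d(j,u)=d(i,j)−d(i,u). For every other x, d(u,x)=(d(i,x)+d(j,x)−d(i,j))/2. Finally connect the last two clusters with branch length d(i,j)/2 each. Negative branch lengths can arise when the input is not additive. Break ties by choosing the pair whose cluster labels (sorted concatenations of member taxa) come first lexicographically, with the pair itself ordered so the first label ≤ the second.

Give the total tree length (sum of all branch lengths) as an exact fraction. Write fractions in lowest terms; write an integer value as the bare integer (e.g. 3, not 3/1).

955/16

iteration 1: select R,V (d=14, Q=-250); attach at lengths (23/4, 33/4); label the merged cluster RV
  updated: d(B,RV)=73/2, d(Q,RV)=10, d(RV,W)=31, d(RV,Z)=67/2
iteration 2: select Q,RV (d=10, Q=-148); attach at lengths (-7/3, 37/3); label the merged cluster QRV
  updated: d(B,QRV)=99/4, d(QRV,W)=23, d(QRV,Z)=65/4
iteration 3: select B,QRV (d=99/4, Q=-357/4); attach at lengths (241/16, 155/16); label the merged cluster BQRV
  updated: d(BQRV,W)=165/8, d(BQRV,Z)=-3/4
iteration 4: select BQRV,W (d=165/8, Q=-175/8); attach at lengths (143/16, 187/16); label the merged cluster BQRVW
  updated: d(BQRVW,Z)=-155/16
iteration 5: select BQRVW,Z (d=-155/16); attach at lengths (-155/32, -155/32); label the merged cluster BQRVWZ
final tree: (((B:241/16,(Q:-7/3,(R:23/4,V:33/4):37/3):155/16):143/16,W:187/16):-155/32,Z:-155/32)
total length: 955/16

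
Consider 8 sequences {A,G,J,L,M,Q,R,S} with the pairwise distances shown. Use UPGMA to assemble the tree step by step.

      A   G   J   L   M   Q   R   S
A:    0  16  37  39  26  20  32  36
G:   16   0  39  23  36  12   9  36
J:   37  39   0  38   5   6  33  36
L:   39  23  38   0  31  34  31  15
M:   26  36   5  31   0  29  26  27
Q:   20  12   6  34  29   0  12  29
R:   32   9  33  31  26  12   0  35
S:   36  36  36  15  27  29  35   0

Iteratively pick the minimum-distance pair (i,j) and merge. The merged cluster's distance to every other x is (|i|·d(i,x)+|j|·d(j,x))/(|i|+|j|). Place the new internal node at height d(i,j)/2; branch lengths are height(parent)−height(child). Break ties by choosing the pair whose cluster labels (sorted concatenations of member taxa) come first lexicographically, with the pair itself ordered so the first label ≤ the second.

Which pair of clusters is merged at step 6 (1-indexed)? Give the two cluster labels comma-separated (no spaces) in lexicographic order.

AGQR,JM

step 1: merge (J,M) at d=5; branch lengths J→5/2, M→5/2; new cluster JM
  updated: d(A,JM)=63/2, d(G,JM)=75/2, d(JM,L)=69/2, d(JM,Q)=35/2, d(JM,R)=59/2, d(JM,S)=63/2
step 2: merge (G,R) at d=9; branch lengths G→9/2, R→9/2; new cluster GR
  updated: d(A,GR)=24, d(GR,JM)=67/2, d(GR,L)=27, d(GR,Q)=12, d(GR,S)=71/2
step 3: merge (GR,Q) at d=12; branch lengths GR→3/2, Q→6; new cluster GQR
  updated: d(A,GQR)=68/3, d(GQR,JM)=169/6, d(GQR,L)=88/3, d(GQR,S)=100/3
step 4: merge (L,S) at d=15; branch lengths L→15/2, S→15/2; new cluster LS
  updated: d(A,LS)=75/2, d(GQR,LS)=94/3, d(JM,LS)=33
step 5: merge (A,GQR) at d=68/3; branch lengths A→34/3, GQR→16/3; new cluster AGQR
  updated: d(AGQR,JM)=29, d(AGQR,LS)=263/8
step 6: merge (AGQR,JM) at d=29; branch lengths AGQR→19/6, JM→12; new cluster AGJMQR
  updated: d(AGJMQR,LS)=395/12
step 7: merge (AGJMQR,LS) at d=395/12; branch lengths AGJMQR→47/24, LS→215/24; new cluster AGJLMQRS
final tree: (((A:34/3,((G:9/2,R:9/2):3/2,Q:6):16/3):19/6,(J:5/2,M:5/2):12):47/24,(L:15/2,S:15/2):215/24)
total length: 317/4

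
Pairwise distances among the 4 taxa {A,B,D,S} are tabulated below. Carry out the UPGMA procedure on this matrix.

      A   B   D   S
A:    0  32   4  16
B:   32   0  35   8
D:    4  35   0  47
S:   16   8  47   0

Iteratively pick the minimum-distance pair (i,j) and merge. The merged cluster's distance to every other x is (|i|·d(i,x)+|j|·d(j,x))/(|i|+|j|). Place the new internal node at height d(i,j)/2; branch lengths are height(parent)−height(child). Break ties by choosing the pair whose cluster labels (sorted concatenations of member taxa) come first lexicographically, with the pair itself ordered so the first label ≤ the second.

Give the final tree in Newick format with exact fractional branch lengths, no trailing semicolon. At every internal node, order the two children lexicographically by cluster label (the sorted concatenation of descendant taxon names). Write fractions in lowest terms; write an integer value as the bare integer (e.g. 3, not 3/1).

1. join A+D (d=4) ⇒ AD; edges |A|=2, |D|=2
  updated: d(AD,B)=67/2, d(AD,S)=63/2
2. join B+S (d=8) ⇒ BS; edges |B|=4, |S|=4
  updated: d(AD,BS)=65/2
3. join AD+BS (d=65/2) ⇒ ABDS; edges |AD|=57/4, |BS|=49/4
final tree: ((A:2,D:2):57/4,(B:4,S:4):49/4)
total length: 77/2

((A:2,D:2):57/4,(B:4,S:4):49/4)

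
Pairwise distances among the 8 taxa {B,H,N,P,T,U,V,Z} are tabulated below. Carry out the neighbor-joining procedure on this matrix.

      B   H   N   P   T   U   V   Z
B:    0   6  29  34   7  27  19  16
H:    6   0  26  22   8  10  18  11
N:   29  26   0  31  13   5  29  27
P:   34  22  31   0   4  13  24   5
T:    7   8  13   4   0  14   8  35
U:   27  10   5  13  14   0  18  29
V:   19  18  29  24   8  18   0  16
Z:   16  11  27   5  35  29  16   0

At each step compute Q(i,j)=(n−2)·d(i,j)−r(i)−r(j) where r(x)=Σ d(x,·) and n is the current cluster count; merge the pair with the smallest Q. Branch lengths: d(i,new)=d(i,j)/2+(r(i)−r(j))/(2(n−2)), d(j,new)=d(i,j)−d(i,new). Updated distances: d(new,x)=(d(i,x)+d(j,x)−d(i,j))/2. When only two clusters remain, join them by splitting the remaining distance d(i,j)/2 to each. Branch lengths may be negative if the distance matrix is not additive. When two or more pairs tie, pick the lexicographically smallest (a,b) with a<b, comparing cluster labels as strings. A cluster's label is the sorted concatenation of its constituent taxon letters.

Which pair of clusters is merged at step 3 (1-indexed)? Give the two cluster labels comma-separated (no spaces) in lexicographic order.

iteration 1: select N,U (d=5, Q=-246); attach at lengths (37/6, -7/6); label the merged cluster NU
  updated: d(B,NU)=51/2, d(H,NU)=31/2, d(NU,P)=39/2, d(NU,T)=11, d(NU,V)=21, d(NU,Z)=51/2
iteration 2: select P,Z (d=5, Q=-192); attach at lengths (5/2, 5/2); label the merged cluster PZ
  updated: d(B,PZ)=45/2, d(H,PZ)=14, d(NU,PZ)=20, d(PZ,T)=17, d(PZ,V)=35/2
iteration 3: select B,H (d=6, Q=-235/2); attach at lengths (85/16, 11/16); label the merged cluster BH
  updated: d(BH,NU)=35/2, d(BH,PZ)=61/4, d(BH,T)=9/2, d(BH,V)=31/2
iteration 4: select BH,T (d=9/2, Q=-319/4); attach at lengths (103/24, 5/24); label the merged cluster BHT
  updated: d(BHT,NU)=12, d(BHT,PZ)=111/8, d(BHT,V)=19/2
iteration 5: select BHT,NU (d=12, Q=-515/8); attach at lengths (51/32, 333/32); label the merged cluster BHNTU
  updated: d(BHNTU,PZ)=175/16, d(BHNTU,V)=37/4
iteration 6: select BHNTU,PZ (d=175/16, Q=-603/16); attach at lengths (43/32, 307/32); label the merged cluster BHNPTUZ
  updated: d(BHNPTUZ,V)=253/32
iteration 7: select BHNPTUZ,V (d=253/32); attach at lengths (253/64, 253/64); label the merged cluster BHNPTUVZ
final tree: (((((B:85/16,H:11/16):103/24,T:5/24):51/32,(N:37/6,U:-7/6):333/32):43/32,(P:5/2,Z:5/2):307/32):253/64,V:253/64)
total length: 1643/32

B,H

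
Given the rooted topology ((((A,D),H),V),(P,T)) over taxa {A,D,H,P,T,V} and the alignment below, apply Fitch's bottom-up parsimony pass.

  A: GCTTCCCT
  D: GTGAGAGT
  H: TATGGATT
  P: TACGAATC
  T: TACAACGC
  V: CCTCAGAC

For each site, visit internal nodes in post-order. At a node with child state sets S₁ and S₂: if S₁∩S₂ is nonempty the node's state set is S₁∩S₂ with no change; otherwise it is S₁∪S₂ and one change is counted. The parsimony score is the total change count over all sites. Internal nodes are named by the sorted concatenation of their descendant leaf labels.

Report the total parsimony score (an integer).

site 0, node AD: A={G} ∩ D={G} → {G} (+0)
site 0, node ADH: AD={G} ∪ H={T} → {G,T} (+1)
site 0, node ADHV: ADH={G,T} ∪ V={C} → {C,G,T} (+1)
site 0, node PT: P={T} ∩ T={T} → {T} (+0)
site 0, node ADHPTV: ADHV={C,G,T} ∩ PT={T} → {T} (+0)
site 1, node AD: A={C} ∪ D={T} → {C,T} (+1)
site 1, node ADH: AD={C,T} ∪ H={A} → {A,C,T} (+1)
site 1, node ADHV: ADH={A,C,T} ∩ V={C} → {C} (+0)
site 1, node PT: P={A} ∩ T={A} → {A} (+0)
site 1, node ADHPTV: ADHV={C} ∪ PT={A} → {A,C} (+1)
site 2, node AD: A={T} ∪ D={G} → {G,T} (+1)
site 2, node ADH: AD={G,T} ∩ H={T} → {T} (+0)
site 2, node ADHV: ADH={T} ∩ V={T} → {T} (+0)
site 2, node PT: P={C} ∩ T={C} → {C} (+0)
site 2, node ADHPTV: ADHV={T} ∪ PT={C} → {C,T} (+1)
site 3, node AD: A={T} ∪ D={A} → {A,T} (+1)
site 3, node ADH: AD={A,T} ∪ H={G} → {A,G,T} (+1)
site 3, node ADHV: ADH={A,G,T} ∪ V={C} → {A,C,G,T} (+1)
site 3, node PT: P={G} ∪ T={A} → {A,G} (+1)
site 3, node ADHPTV: ADHV={A,C,G,T} ∩ PT={A,G} → {A,G} (+0)
site 4, node AD: A={C} ∪ D={G} → {C,G} (+1)
site 4, node ADH: AD={C,G} ∩ H={G} → {G} (+0)
site 4, node ADHV: ADH={G} ∪ V={A} → {A,G} (+1)
site 4, node PT: P={A} ∩ T={A} → {A} (+0)
site 4, node ADHPTV: ADHV={A,G} ∩ PT={A} → {A} (+0)
site 5, node AD: A={C} ∪ D={A} → {A,C} (+1)
site 5, node ADH: AD={A,C} ∩ H={A} → {A} (+0)
site 5, node ADHV: ADH={A} ∪ V={G} → {A,G} (+1)
site 5, node PT: P={A} ∪ T={C} → {A,C} (+1)
site 5, node ADHPTV: ADHV={A,G} ∩ PT={A,C} → {A} (+0)
site 6, node AD: A={C} ∪ D={G} → {C,G} (+1)
site 6, node ADH: AD={C,G} ∪ H={T} → {C,G,T} (+1)
site 6, node ADHV: ADH={C,G,T} ∪ V={A} → {A,C,G,T} (+1)
site 6, node PT: P={T} ∪ T={G} → {G,T} (+1)
site 6, node ADHPTV: ADHV={A,C,G,T} ∩ PT={G,T} → {G,T} (+0)
site 7, node AD: A={T} ∩ D={T} → {T} (+0)
site 7, node ADH: AD={T} ∩ H={T} → {T} (+0)
site 7, node ADHV: ADH={T} ∪ V={C} → {C,T} (+1)
site 7, node PT: P={C} ∩ T={C} → {C} (+0)
site 7, node ADHPTV: ADHV={C,T} ∩ PT={C} → {C} (+0)
per-site changes: [2, 3, 2, 4, 2, 3, 4, 1]; total = 21

21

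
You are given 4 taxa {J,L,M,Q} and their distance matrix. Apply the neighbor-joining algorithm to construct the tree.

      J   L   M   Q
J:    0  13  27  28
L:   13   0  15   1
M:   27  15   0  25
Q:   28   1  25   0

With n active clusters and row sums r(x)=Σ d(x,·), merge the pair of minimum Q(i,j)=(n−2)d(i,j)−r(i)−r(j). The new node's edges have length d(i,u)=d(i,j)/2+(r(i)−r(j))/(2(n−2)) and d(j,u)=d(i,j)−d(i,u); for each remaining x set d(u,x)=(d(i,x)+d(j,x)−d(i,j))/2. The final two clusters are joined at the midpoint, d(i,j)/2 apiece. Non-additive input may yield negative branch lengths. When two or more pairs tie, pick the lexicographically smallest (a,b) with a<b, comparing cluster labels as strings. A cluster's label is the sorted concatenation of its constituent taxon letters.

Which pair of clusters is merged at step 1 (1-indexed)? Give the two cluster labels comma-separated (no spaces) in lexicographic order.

J,M

1. join J+M (d=27, Q=-81) ⇒ JM; edges |J|=55/4, |M|=53/4
  updated: d(JM,L)=1/2, d(JM,Q)=13
2. join JM+L (d=1/2, Q=-29/2) ⇒ JLM; edges |JM|=25/4, |L|=-23/4
  updated: d(JLM,Q)=27/4
3. join JLM+Q (d=27/4) ⇒ JLMQ; edges |JLM|=27/8, |Q|=27/8
final tree: (((J:55/4,M:53/4):25/4,L:-23/4):27/8,Q:27/8)
total length: 137/4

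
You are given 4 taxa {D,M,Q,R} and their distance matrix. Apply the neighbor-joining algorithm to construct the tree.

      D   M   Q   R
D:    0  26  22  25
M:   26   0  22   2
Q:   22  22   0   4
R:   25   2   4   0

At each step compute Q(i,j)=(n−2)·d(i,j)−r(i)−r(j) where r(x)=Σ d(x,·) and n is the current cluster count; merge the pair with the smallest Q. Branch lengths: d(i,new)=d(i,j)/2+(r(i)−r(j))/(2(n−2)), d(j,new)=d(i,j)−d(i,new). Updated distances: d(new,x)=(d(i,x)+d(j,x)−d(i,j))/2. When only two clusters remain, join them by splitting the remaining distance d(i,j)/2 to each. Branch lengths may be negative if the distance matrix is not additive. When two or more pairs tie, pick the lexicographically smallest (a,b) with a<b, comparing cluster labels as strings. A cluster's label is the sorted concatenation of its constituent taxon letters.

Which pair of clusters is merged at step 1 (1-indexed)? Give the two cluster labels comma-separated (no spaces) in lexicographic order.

iteration 1: select D,Q (d=22, Q=-77); attach at lengths (69/4, 19/4); label the merged cluster DQ
  updated: d(DQ,M)=13, d(DQ,R)=7/2
iteration 2: select DQ,M (d=13, Q=-37/2); attach at lengths (29/4, 23/4); label the merged cluster DMQ
  updated: d(DMQ,R)=-15/4
iteration 3: select DMQ,R (d=-15/4); attach at lengths (-15/8, -15/8); label the merged cluster DMQR
final tree: (((D:69/4,Q:19/4):29/4,M:23/4):-15/8,R:-15/8)
total length: 125/4

D,Q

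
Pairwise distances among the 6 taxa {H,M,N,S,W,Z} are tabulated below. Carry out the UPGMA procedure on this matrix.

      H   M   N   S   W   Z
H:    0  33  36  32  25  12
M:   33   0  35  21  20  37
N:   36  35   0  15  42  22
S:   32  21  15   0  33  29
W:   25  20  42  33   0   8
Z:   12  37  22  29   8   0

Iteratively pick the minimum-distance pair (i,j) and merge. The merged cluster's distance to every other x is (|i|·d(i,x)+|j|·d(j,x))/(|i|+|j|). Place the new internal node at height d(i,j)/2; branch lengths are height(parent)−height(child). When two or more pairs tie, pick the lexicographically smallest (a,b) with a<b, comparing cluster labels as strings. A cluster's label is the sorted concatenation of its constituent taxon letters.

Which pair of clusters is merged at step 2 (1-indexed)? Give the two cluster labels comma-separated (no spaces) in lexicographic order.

iteration 1: select W,Z (d=8); attach at lengths (4, 4); label the merged cluster WZ
  updated: d(H,WZ)=37/2, d(M,WZ)=57/2, d(N,WZ)=32, d(S,WZ)=31
iteration 2: select N,S (d=15); attach at lengths (15/2, 15/2); label the merged cluster NS
  updated: d(H,NS)=34, d(M,NS)=28, d(NS,WZ)=63/2
iteration 3: select H,WZ (d=37/2); attach at lengths (37/4, 21/4); label the merged cluster HWZ
  updated: d(HWZ,M)=30, d(HWZ,NS)=97/3
iteration 4: select M,NS (d=28); attach at lengths (14, 13/2); label the merged cluster MNS
  updated: d(HWZ,MNS)=284/9
iteration 5: select HWZ,MNS (d=284/9); attach at lengths (235/36, 16/9); label the merged cluster HMNSWZ
final tree: ((H:37/4,(W:4,Z:4):21/4):235/36,(M:14,(N:15/2,S:15/2):13/2):16/9)
total length: 2387/36

N,S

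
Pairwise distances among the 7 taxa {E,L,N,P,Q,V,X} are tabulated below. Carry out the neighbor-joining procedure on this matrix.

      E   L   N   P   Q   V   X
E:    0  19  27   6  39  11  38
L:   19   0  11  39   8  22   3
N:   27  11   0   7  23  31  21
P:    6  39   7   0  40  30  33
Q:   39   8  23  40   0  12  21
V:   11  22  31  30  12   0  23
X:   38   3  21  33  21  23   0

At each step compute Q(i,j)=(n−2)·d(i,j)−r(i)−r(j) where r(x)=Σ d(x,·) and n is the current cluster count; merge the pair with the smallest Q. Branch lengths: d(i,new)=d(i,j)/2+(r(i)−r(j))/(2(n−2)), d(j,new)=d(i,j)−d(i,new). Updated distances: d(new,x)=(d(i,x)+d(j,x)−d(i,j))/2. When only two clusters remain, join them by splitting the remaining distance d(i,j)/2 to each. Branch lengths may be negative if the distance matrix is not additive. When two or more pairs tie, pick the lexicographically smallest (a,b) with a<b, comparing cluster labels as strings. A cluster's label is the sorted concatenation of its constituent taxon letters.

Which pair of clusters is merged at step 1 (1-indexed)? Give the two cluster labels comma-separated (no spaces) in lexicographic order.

E,P

1. join E+P (d=6, Q=-265) ⇒ EP; edges |E|=3/2, |P|=9/2
  updated: d(EP,L)=26, d(EP,N)=14, d(EP,Q)=73/2, d(EP,V)=35/2, d(EP,X)=65/2
2. join EP+N (d=14, Q=-341/2) ⇒ ENP; edges |EP|=165/16, |N|=59/16
  updated: d(ENP,L)=23/2, d(ENP,Q)=91/4, d(ENP,V)=69/4, d(ENP,X)=79/4
3. join L+X (d=3, Q=-409/4) ⇒ LX; edges |L|=-53/24, |X|=125/24
  updated: d(ENP,LX)=113/8, d(LX,Q)=13, d(LX,V)=21
4. join ENP+LX (d=113/8, Q=-74) ⇒ ELNPX; edges |ENP|=137/16, |LX|=89/16
  updated: d(ELNPX,Q)=173/16, d(ELNPX,V)=193/16
5. join ELNPX+Q (d=173/16, Q=-279/8) ⇒ ELNPQX; edges |ELNPX|=87/16, |Q|=43/8
  updated: d(ELNPQX,V)=53/8
6. join ELNPQX+V (d=53/8) ⇒ ELNPQVX; edges |ELNPQX|=53/16, |V|=53/16
final tree: (((((E:3/2,P:9/2):165/16,N:59/16):137/16,(L:-53/24,X:125/24):89/16):87/16,Q:43/8):53/16,V:53/16)
total length: 873/16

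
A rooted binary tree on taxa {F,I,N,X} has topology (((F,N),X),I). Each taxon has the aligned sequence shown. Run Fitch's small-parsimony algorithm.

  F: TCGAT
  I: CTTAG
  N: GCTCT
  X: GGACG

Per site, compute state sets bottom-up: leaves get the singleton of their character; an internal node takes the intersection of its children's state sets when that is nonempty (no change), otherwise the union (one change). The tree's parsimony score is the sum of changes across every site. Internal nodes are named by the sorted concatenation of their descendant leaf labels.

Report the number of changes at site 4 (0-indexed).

1

site 0, node FN: F={T} ∪ N={G} → {G,T} (+1)
site 0, node FNX: FN={G,T} ∩ X={G} → {G} (+0)
site 0, node FINX: FNX={G} ∪ I={C} → {C,G} (+1)
site 1, node FN: F={C} ∩ N={C} → {C} (+0)
site 1, node FNX: FN={C} ∪ X={G} → {C,G} (+1)
site 1, node FINX: FNX={C,G} ∪ I={T} → {C,G,T} (+1)
site 2, node FN: F={G} ∪ N={T} → {G,T} (+1)
site 2, node FNX: FN={G,T} ∪ X={A} → {A,G,T} (+1)
site 2, node FINX: FNX={A,G,T} ∩ I={T} → {T} (+0)
site 3, node FN: F={A} ∪ N={C} → {A,C} (+1)
site 3, node FNX: FN={A,C} ∩ X={C} → {C} (+0)
site 3, node FINX: FNX={C} ∪ I={A} → {A,C} (+1)
site 4, node FN: F={T} ∩ N={T} → {T} (+0)
site 4, node FNX: FN={T} ∪ X={G} → {G,T} (+1)
site 4, node FINX: FNX={G,T} ∩ I={G} → {G} (+0)
per-site changes: [2, 2, 2, 2, 1]; total = 9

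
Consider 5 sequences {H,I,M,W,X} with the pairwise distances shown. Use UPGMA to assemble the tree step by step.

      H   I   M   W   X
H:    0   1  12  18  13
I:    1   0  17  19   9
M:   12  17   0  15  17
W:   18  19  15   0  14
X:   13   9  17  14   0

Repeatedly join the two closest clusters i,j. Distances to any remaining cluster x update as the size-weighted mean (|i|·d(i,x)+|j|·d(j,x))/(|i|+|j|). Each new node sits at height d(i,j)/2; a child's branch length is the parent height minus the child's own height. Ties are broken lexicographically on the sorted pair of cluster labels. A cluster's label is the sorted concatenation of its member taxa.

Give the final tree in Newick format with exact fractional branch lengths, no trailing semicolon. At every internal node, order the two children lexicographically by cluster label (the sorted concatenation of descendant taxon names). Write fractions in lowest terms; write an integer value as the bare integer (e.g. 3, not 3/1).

iteration 1: select H,I (d=1); attach at lengths (1/2, 1/2); label the merged cluster HI
  updated: d(HI,M)=29/2, d(HI,W)=37/2, d(HI,X)=11
iteration 2: select HI,X (d=11); attach at lengths (5, 11/2); label the merged cluster HIX
  updated: d(HIX,M)=46/3, d(HIX,W)=17
iteration 3: select M,W (d=15); attach at lengths (15/2, 15/2); label the merged cluster MW
  updated: d(HIX,MW)=97/6
iteration 4: select HIX,MW (d=97/6); attach at lengths (31/12, 7/12); label the merged cluster HIMWX
final tree: (((H:1/2,I:1/2):5,X:11/2):31/12,(M:15/2,W:15/2):7/12)
total length: 89/3

(((H:1/2,I:1/2):5,X:11/2):31/12,(M:15/2,W:15/2):7/12)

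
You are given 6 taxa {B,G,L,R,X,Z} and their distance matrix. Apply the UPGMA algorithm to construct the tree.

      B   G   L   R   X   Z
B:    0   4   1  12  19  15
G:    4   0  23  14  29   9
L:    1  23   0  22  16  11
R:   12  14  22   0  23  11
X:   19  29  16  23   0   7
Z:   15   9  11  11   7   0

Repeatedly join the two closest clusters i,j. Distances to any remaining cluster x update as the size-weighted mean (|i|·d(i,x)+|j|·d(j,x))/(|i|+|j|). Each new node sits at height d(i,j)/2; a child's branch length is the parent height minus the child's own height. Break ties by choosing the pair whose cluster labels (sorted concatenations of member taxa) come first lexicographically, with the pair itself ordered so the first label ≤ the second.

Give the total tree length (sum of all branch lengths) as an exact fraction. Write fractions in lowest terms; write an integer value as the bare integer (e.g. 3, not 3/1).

283/8

1. join B+L (d=1) ⇒ BL; edges |B|=1/2, |L|=1/2
  updated: d(BL,G)=27/2, d(BL,R)=17, d(BL,X)=35/2, d(BL,Z)=13
2. join X+Z (d=7) ⇒ XZ; edges |X|=7/2, |Z|=7/2
  updated: d(BL,XZ)=61/4, d(G,XZ)=19, d(R,XZ)=17
3. join BL+G (d=27/2) ⇒ BGL; edges |BL|=25/4, |G|=27/4
  updated: d(BGL,R)=16, d(BGL,XZ)=33/2
4. join BGL+R (d=16) ⇒ BGLR; edges |BGL|=5/4, |R|=8
  updated: d(BGLR,XZ)=133/8
5. join BGLR+XZ (d=133/8) ⇒ BGLRXZ; edges |BGLR|=5/16, |XZ|=77/16
final tree: ((((B:1/2,L:1/2):25/4,G:27/4):5/4,R:8):5/16,(X:7/2,Z:7/2):77/16)
total length: 283/8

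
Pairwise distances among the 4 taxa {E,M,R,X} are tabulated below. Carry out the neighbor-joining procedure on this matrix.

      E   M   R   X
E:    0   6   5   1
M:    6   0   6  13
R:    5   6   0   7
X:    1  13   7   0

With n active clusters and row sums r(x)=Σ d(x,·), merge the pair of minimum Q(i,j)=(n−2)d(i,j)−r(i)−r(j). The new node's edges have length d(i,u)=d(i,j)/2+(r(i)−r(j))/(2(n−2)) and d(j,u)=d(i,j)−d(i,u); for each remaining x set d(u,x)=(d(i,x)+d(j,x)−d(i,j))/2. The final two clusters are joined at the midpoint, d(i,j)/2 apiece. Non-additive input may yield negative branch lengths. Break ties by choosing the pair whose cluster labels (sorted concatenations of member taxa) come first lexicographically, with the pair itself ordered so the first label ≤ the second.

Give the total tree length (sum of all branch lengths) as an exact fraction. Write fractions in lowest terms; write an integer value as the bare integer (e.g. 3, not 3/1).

step 1: merge (E,X) at d=1, Q=-31; branch lengths E→-7/4, X→11/4; new cluster EX
  updated: d(EX,M)=9, d(EX,R)=11/2
step 2: merge (EX,M) at d=9, Q=-41/2; branch lengths EX→17/4, M→19/4; new cluster EMX
  updated: d(EMX,R)=5/4
step 3: merge (EMX,R) at d=5/4; branch lengths EMX→5/8, R→5/8; new cluster EMRX
final tree: (((E:-7/4,X:11/4):17/4,M:19/4):5/8,R:5/8)
total length: 45/4

45/4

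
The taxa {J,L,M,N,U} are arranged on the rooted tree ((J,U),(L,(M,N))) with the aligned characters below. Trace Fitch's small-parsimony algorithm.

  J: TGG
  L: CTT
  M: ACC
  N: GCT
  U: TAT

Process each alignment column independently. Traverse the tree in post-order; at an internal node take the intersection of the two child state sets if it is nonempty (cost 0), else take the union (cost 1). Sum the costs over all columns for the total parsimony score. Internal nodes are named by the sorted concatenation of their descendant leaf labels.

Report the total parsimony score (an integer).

site 0, node JU: J={T} ∩ U={T} → {T} (+0)
site 0, node MN: M={A} ∪ N={G} → {A,G} (+1)
site 0, node LMN: L={C} ∪ MN={A,G} → {A,C,G} (+1)
site 0, node JLMNU: JU={T} ∪ LMN={A,C,G} → {A,C,G,T} (+1)
site 1, node JU: J={G} ∪ U={A} → {A,G} (+1)
site 1, node MN: M={C} ∩ N={C} → {C} (+0)
site 1, node LMN: L={T} ∪ MN={C} → {C,T} (+1)
site 1, node JLMNU: JU={A,G} ∪ LMN={C,T} → {A,C,G,T} (+1)
site 2, node JU: J={G} ∪ U={T} → {G,T} (+1)
site 2, node MN: M={C} ∪ N={T} → {C,T} (+1)
site 2, node LMN: L={T} ∩ MN={C,T} → {T} (+0)
site 2, node JLMNU: JU={G,T} ∩ LMN={T} → {T} (+0)
per-site changes: [3, 3, 2]; total = 8

8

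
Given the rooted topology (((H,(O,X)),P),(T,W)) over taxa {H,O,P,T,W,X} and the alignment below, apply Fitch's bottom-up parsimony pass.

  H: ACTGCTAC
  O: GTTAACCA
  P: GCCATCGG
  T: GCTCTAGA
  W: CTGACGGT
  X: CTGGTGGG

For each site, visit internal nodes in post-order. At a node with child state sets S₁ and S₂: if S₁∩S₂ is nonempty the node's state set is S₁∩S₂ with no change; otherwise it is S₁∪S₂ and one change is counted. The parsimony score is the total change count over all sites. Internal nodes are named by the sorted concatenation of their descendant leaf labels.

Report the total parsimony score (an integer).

site 0, node OX: O={G} ∪ X={C} → {C,G} (+1)
site 0, node HOX: H={A} ∪ OX={C,G} → {A,C,G} (+1)
site 0, node HOPX: HOX={A,C,G} ∩ P={G} → {G} (+0)
site 0, node TW: T={G} ∪ W={C} → {C,G} (+1)
site 0, node HOPTWX: HOPX={G} ∩ TW={C,G} → {G} (+0)
site 1, node OX: O={T} ∩ X={T} → {T} (+0)
site 1, node HOX: H={C} ∪ OX={T} → {C,T} (+1)
site 1, node HOPX: HOX={C,T} ∩ P={C} → {C} (+0)
site 1, node TW: T={C} ∪ W={T} → {C,T} (+1)
site 1, node HOPTWX: HOPX={C} ∩ TW={C,T} → {C} (+0)
site 2, node OX: O={T} ∪ X={G} → {G,T} (+1)
site 2, node HOX: H={T} ∩ OX={G,T} → {T} (+0)
site 2, node HOPX: HOX={T} ∪ P={C} → {C,T} (+1)
site 2, node TW: T={T} ∪ W={G} → {G,T} (+1)
site 2, node HOPTWX: HOPX={C,T} ∩ TW={G,T} → {T} (+0)
site 3, node OX: O={A} ∪ X={G} → {A,G} (+1)
site 3, node HOX: H={G} ∩ OX={A,G} → {G} (+0)
site 3, node HOPX: HOX={G} ∪ P={A} → {A,G} (+1)
site 3, node TW: T={C} ∪ W={A} → {A,C} (+1)
site 3, node HOPTWX: HOPX={A,G} ∩ TW={A,C} → {A} (+0)
site 4, node OX: O={A} ∪ X={T} → {A,T} (+1)
site 4, node HOX: H={C} ∪ OX={A,T} → {A,C,T} (+1)
site 4, node HOPX: HOX={A,C,T} ∩ P={T} → {T} (+0)
site 4, node TW: T={T} ∪ W={C} → {C,T} (+1)
site 4, node HOPTWX: HOPX={T} ∩ TW={C,T} → {T} (+0)
site 5, node OX: O={C} ∪ X={G} → {C,G} (+1)
site 5, node HOX: H={T} ∪ OX={C,G} → {C,G,T} (+1)
site 5, node HOPX: HOX={C,G,T} ∩ P={C} → {C} (+0)
site 5, node TW: T={A} ∪ W={G} → {A,G} (+1)
site 5, node HOPTWX: HOPX={C} ∪ TW={A,G} → {A,C,G} (+1)
site 6, node OX: O={C} ∪ X={G} → {C,G} (+1)
site 6, node HOX: H={A} ∪ OX={C,G} → {A,C,G} (+1)
site 6, node HOPX: HOX={A,C,G} ∩ P={G} → {G} (+0)
site 6, node TW: T={G} ∩ W={G} → {G} (+0)
site 6, node HOPTWX: HOPX={G} ∩ TW={G} → {G} (+0)
site 7, node OX: O={A} ∪ X={G} → {A,G} (+1)
site 7, node HOX: H={C} ∪ OX={A,G} → {A,C,G} (+1)
site 7, node HOPX: HOX={A,C,G} ∩ P={G} → {G} (+0)
site 7, node TW: T={A} ∪ W={T} → {A,T} (+1)
site 7, node HOPTWX: HOPX={G} ∪ TW={A,T} → {A,G,T} (+1)
per-site changes: [3, 2, 3, 3, 3, 4, 2, 4]; total = 24

24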